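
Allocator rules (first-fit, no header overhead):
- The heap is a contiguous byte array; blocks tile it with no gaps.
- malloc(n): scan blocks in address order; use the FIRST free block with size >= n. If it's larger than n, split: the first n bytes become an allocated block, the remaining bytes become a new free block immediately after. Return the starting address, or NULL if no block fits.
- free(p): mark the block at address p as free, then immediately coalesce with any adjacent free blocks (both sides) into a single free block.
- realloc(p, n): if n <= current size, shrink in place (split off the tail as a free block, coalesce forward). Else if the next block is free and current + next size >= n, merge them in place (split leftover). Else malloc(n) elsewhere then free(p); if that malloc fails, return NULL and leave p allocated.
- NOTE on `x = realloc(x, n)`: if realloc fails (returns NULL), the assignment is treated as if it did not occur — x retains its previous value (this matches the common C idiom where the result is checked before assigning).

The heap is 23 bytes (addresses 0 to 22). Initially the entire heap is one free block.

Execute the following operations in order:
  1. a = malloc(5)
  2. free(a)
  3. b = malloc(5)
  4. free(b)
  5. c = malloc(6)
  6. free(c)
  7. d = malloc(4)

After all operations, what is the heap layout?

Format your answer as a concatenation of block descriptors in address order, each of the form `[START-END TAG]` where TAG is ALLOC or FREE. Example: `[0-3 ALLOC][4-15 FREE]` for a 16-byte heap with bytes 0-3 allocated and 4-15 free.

Answer: [0-3 ALLOC][4-22 FREE]

Derivation:
Op 1: a = malloc(5) -> a = 0; heap: [0-4 ALLOC][5-22 FREE]
Op 2: free(a) -> (freed a); heap: [0-22 FREE]
Op 3: b = malloc(5) -> b = 0; heap: [0-4 ALLOC][5-22 FREE]
Op 4: free(b) -> (freed b); heap: [0-22 FREE]
Op 5: c = malloc(6) -> c = 0; heap: [0-5 ALLOC][6-22 FREE]
Op 6: free(c) -> (freed c); heap: [0-22 FREE]
Op 7: d = malloc(4) -> d = 0; heap: [0-3 ALLOC][4-22 FREE]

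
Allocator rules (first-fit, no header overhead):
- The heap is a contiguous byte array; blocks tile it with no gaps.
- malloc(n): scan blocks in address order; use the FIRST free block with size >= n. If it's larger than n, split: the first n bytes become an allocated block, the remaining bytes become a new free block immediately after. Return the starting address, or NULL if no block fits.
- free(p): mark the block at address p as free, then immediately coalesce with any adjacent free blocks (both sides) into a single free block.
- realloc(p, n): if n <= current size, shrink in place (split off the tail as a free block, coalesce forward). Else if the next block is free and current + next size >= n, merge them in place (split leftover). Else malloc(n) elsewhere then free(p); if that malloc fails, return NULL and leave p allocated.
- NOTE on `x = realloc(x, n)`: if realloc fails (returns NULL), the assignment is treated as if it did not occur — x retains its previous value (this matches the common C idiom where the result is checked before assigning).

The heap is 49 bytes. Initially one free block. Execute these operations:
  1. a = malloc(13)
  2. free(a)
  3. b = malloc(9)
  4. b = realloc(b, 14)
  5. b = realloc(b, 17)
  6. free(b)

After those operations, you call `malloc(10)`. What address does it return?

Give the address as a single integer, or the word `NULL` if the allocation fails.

Answer: 0

Derivation:
Op 1: a = malloc(13) -> a = 0; heap: [0-12 ALLOC][13-48 FREE]
Op 2: free(a) -> (freed a); heap: [0-48 FREE]
Op 3: b = malloc(9) -> b = 0; heap: [0-8 ALLOC][9-48 FREE]
Op 4: b = realloc(b, 14) -> b = 0; heap: [0-13 ALLOC][14-48 FREE]
Op 5: b = realloc(b, 17) -> b = 0; heap: [0-16 ALLOC][17-48 FREE]
Op 6: free(b) -> (freed b); heap: [0-48 FREE]
malloc(10): first-fit scan over [0-48 FREE] -> 0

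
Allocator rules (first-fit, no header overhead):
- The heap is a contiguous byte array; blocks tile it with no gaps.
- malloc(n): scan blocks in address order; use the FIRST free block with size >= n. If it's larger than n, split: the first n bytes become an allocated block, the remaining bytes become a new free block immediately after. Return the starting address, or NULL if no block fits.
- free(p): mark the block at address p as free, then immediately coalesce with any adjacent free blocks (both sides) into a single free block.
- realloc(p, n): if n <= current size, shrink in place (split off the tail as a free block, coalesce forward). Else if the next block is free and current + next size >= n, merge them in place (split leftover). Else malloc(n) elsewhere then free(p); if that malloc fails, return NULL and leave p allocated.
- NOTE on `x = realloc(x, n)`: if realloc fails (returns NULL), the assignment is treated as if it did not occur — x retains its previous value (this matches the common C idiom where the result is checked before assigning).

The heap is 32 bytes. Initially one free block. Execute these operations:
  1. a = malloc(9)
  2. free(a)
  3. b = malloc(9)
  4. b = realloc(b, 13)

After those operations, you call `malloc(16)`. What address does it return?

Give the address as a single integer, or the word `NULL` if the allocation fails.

Op 1: a = malloc(9) -> a = 0; heap: [0-8 ALLOC][9-31 FREE]
Op 2: free(a) -> (freed a); heap: [0-31 FREE]
Op 3: b = malloc(9) -> b = 0; heap: [0-8 ALLOC][9-31 FREE]
Op 4: b = realloc(b, 13) -> b = 0; heap: [0-12 ALLOC][13-31 FREE]
malloc(16): first-fit scan over [0-12 ALLOC][13-31 FREE] -> 13

Answer: 13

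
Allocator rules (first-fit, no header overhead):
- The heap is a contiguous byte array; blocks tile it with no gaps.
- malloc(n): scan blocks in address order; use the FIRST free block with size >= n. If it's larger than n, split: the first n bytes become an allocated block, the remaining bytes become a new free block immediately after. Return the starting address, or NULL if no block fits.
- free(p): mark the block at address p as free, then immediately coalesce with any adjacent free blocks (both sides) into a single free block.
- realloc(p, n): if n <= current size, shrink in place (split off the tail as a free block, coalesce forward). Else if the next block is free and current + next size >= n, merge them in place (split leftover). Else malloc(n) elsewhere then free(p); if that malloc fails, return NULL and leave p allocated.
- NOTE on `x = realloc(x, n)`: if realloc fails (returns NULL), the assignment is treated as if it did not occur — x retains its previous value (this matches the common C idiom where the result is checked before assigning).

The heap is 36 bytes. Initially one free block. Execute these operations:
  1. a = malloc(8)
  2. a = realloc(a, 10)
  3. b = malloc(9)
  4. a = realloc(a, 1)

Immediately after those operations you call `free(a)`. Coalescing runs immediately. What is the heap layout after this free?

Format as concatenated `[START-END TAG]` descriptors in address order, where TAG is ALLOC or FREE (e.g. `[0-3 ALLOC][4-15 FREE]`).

Op 1: a = malloc(8) -> a = 0; heap: [0-7 ALLOC][8-35 FREE]
Op 2: a = realloc(a, 10) -> a = 0; heap: [0-9 ALLOC][10-35 FREE]
Op 3: b = malloc(9) -> b = 10; heap: [0-9 ALLOC][10-18 ALLOC][19-35 FREE]
Op 4: a = realloc(a, 1) -> a = 0; heap: [0-0 ALLOC][1-9 FREE][10-18 ALLOC][19-35 FREE]
free(a): a = 0 -> block [0-0 ALLOC]; mark free, coalesce with adjacent free neighbors -> [0-9 FREE][10-18 ALLOC][19-35 FREE]

Answer: [0-9 FREE][10-18 ALLOC][19-35 FREE]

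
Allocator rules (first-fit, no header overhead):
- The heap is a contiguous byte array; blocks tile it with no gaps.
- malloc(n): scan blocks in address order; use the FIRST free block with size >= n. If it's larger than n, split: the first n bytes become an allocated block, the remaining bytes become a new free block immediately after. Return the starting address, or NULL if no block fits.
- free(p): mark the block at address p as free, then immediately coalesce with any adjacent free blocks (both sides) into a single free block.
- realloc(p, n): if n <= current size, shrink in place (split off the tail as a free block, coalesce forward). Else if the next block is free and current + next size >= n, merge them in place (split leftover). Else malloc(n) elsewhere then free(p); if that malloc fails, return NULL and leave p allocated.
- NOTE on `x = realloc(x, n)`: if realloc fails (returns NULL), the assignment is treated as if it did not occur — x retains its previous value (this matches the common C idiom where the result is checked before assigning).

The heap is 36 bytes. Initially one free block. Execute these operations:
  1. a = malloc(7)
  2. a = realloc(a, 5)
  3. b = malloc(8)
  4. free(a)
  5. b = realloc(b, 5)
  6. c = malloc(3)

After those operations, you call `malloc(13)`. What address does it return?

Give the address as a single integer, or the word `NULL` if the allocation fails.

Op 1: a = malloc(7) -> a = 0; heap: [0-6 ALLOC][7-35 FREE]
Op 2: a = realloc(a, 5) -> a = 0; heap: [0-4 ALLOC][5-35 FREE]
Op 3: b = malloc(8) -> b = 5; heap: [0-4 ALLOC][5-12 ALLOC][13-35 FREE]
Op 4: free(a) -> (freed a); heap: [0-4 FREE][5-12 ALLOC][13-35 FREE]
Op 5: b = realloc(b, 5) -> b = 5; heap: [0-4 FREE][5-9 ALLOC][10-35 FREE]
Op 6: c = malloc(3) -> c = 0; heap: [0-2 ALLOC][3-4 FREE][5-9 ALLOC][10-35 FREE]
malloc(13): first-fit scan over [0-2 ALLOC][3-4 FREE][5-9 ALLOC][10-35 FREE] -> 10

Answer: 10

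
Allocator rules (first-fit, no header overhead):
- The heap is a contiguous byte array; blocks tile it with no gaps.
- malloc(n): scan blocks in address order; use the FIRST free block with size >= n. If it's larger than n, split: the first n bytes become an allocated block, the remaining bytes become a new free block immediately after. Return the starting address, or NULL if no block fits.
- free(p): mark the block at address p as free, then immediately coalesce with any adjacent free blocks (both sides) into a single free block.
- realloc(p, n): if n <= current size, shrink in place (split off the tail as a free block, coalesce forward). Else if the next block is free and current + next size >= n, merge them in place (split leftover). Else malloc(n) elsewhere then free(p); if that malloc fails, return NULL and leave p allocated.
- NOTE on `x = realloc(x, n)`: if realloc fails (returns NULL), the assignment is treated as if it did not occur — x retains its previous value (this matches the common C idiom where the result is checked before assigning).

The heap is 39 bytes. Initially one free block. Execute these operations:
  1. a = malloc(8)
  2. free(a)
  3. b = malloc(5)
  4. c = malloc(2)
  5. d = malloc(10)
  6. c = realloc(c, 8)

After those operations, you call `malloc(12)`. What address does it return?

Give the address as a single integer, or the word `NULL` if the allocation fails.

Answer: 25

Derivation:
Op 1: a = malloc(8) -> a = 0; heap: [0-7 ALLOC][8-38 FREE]
Op 2: free(a) -> (freed a); heap: [0-38 FREE]
Op 3: b = malloc(5) -> b = 0; heap: [0-4 ALLOC][5-38 FREE]
Op 4: c = malloc(2) -> c = 5; heap: [0-4 ALLOC][5-6 ALLOC][7-38 FREE]
Op 5: d = malloc(10) -> d = 7; heap: [0-4 ALLOC][5-6 ALLOC][7-16 ALLOC][17-38 FREE]
Op 6: c = realloc(c, 8) -> c = 17; heap: [0-4 ALLOC][5-6 FREE][7-16 ALLOC][17-24 ALLOC][25-38 FREE]
malloc(12): first-fit scan over [0-4 ALLOC][5-6 FREE][7-16 ALLOC][17-24 ALLOC][25-38 FREE] -> 25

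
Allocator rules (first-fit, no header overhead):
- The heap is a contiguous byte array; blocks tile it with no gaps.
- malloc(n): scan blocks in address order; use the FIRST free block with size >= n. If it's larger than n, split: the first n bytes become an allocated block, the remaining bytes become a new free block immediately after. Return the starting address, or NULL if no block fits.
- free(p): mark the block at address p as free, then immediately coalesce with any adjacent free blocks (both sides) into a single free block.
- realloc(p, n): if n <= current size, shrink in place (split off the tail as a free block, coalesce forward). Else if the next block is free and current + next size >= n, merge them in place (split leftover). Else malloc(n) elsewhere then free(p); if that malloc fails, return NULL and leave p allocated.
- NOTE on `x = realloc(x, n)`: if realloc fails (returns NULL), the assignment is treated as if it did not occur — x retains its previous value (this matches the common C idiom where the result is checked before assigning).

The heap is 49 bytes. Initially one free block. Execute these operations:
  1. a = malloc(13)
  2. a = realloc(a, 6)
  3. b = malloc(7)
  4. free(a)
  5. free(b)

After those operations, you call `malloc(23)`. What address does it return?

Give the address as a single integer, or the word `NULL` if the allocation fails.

Op 1: a = malloc(13) -> a = 0; heap: [0-12 ALLOC][13-48 FREE]
Op 2: a = realloc(a, 6) -> a = 0; heap: [0-5 ALLOC][6-48 FREE]
Op 3: b = malloc(7) -> b = 6; heap: [0-5 ALLOC][6-12 ALLOC][13-48 FREE]
Op 4: free(a) -> (freed a); heap: [0-5 FREE][6-12 ALLOC][13-48 FREE]
Op 5: free(b) -> (freed b); heap: [0-48 FREE]
malloc(23): first-fit scan over [0-48 FREE] -> 0

Answer: 0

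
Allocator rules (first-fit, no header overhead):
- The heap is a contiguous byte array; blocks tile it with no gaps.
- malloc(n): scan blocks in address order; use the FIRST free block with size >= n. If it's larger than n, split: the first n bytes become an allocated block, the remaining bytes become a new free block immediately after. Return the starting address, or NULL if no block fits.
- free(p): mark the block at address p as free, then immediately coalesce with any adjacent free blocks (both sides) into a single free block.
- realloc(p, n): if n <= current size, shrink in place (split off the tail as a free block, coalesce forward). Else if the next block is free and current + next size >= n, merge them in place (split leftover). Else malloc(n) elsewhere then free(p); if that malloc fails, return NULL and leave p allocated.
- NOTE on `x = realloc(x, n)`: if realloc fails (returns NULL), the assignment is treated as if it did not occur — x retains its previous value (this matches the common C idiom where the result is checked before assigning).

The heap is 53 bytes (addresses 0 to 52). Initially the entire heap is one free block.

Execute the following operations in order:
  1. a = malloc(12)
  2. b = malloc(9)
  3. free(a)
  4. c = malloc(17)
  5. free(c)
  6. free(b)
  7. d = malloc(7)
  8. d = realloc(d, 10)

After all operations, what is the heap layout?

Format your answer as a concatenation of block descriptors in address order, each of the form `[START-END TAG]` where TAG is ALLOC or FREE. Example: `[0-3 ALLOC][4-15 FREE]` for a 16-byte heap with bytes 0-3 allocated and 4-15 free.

Op 1: a = malloc(12) -> a = 0; heap: [0-11 ALLOC][12-52 FREE]
Op 2: b = malloc(9) -> b = 12; heap: [0-11 ALLOC][12-20 ALLOC][21-52 FREE]
Op 3: free(a) -> (freed a); heap: [0-11 FREE][12-20 ALLOC][21-52 FREE]
Op 4: c = malloc(17) -> c = 21; heap: [0-11 FREE][12-20 ALLOC][21-37 ALLOC][38-52 FREE]
Op 5: free(c) -> (freed c); heap: [0-11 FREE][12-20 ALLOC][21-52 FREE]
Op 6: free(b) -> (freed b); heap: [0-52 FREE]
Op 7: d = malloc(7) -> d = 0; heap: [0-6 ALLOC][7-52 FREE]
Op 8: d = realloc(d, 10) -> d = 0; heap: [0-9 ALLOC][10-52 FREE]

Answer: [0-9 ALLOC][10-52 FREE]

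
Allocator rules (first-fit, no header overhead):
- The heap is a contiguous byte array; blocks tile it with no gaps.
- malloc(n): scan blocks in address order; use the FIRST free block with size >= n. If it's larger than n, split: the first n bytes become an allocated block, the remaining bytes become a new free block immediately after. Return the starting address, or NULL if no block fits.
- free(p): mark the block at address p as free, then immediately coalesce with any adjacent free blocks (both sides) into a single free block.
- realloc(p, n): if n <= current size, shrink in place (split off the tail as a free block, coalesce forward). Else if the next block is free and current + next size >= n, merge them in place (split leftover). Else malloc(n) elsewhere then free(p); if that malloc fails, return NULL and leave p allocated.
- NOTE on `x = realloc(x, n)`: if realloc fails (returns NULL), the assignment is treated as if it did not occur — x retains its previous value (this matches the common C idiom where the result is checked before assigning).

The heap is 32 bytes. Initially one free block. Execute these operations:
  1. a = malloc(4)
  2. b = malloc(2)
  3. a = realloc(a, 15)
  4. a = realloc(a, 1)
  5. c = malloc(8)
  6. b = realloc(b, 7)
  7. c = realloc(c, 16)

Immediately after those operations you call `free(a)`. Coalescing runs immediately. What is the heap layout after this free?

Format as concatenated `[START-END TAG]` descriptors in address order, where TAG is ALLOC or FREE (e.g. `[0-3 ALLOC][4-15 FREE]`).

Answer: [0-6 FREE][7-14 ALLOC][15-21 ALLOC][22-31 FREE]

Derivation:
Op 1: a = malloc(4) -> a = 0; heap: [0-3 ALLOC][4-31 FREE]
Op 2: b = malloc(2) -> b = 4; heap: [0-3 ALLOC][4-5 ALLOC][6-31 FREE]
Op 3: a = realloc(a, 15) -> a = 6; heap: [0-3 FREE][4-5 ALLOC][6-20 ALLOC][21-31 FREE]
Op 4: a = realloc(a, 1) -> a = 6; heap: [0-3 FREE][4-5 ALLOC][6-6 ALLOC][7-31 FREE]
Op 5: c = malloc(8) -> c = 7; heap: [0-3 FREE][4-5 ALLOC][6-6 ALLOC][7-14 ALLOC][15-31 FREE]
Op 6: b = realloc(b, 7) -> b = 15; heap: [0-5 FREE][6-6 ALLOC][7-14 ALLOC][15-21 ALLOC][22-31 FREE]
Op 7: c = realloc(c, 16) -> NULL (c unchanged); heap: [0-5 FREE][6-6 ALLOC][7-14 ALLOC][15-21 ALLOC][22-31 FREE]
free(a): a = 6 -> block [6-6 ALLOC]; mark free, coalesce with adjacent free neighbors -> [0-6 FREE][7-14 ALLOC][15-21 ALLOC][22-31 FREE]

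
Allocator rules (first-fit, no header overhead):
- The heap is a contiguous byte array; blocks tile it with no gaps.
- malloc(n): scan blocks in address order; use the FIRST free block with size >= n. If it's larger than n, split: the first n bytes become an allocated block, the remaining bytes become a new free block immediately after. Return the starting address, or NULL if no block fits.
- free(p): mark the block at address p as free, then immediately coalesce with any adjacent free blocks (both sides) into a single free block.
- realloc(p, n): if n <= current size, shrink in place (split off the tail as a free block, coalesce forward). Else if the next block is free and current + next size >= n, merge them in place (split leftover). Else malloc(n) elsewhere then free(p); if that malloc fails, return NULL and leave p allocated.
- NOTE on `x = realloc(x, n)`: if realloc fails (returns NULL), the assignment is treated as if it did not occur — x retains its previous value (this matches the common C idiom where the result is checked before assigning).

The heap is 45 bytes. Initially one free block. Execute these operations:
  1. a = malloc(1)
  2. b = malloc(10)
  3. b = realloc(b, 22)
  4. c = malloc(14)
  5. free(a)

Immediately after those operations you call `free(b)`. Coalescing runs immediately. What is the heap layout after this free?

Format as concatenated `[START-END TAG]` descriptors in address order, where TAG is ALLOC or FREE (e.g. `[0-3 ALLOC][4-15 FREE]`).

Op 1: a = malloc(1) -> a = 0; heap: [0-0 ALLOC][1-44 FREE]
Op 2: b = malloc(10) -> b = 1; heap: [0-0 ALLOC][1-10 ALLOC][11-44 FREE]
Op 3: b = realloc(b, 22) -> b = 1; heap: [0-0 ALLOC][1-22 ALLOC][23-44 FREE]
Op 4: c = malloc(14) -> c = 23; heap: [0-0 ALLOC][1-22 ALLOC][23-36 ALLOC][37-44 FREE]
Op 5: free(a) -> (freed a); heap: [0-0 FREE][1-22 ALLOC][23-36 ALLOC][37-44 FREE]
free(b): b = 1 -> block [1-22 ALLOC]; mark free, coalesce with adjacent free neighbors -> [0-22 FREE][23-36 ALLOC][37-44 FREE]

Answer: [0-22 FREE][23-36 ALLOC][37-44 FREE]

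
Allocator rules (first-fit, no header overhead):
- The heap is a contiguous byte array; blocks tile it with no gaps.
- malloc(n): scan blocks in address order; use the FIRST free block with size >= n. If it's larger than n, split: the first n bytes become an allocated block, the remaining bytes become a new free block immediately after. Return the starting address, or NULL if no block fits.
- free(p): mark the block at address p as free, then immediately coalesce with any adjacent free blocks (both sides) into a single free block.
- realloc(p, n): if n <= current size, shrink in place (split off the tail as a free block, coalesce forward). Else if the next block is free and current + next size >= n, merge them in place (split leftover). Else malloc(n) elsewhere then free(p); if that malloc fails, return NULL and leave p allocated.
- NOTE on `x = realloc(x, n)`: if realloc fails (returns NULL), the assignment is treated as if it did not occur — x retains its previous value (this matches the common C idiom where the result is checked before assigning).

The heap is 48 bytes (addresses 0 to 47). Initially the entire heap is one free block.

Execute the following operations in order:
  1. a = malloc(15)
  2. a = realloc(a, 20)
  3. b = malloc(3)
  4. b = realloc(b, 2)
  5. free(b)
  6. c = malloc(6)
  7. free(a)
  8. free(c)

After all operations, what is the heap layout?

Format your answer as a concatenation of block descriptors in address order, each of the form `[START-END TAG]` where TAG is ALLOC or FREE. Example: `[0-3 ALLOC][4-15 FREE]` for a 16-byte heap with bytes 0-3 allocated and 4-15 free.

Op 1: a = malloc(15) -> a = 0; heap: [0-14 ALLOC][15-47 FREE]
Op 2: a = realloc(a, 20) -> a = 0; heap: [0-19 ALLOC][20-47 FREE]
Op 3: b = malloc(3) -> b = 20; heap: [0-19 ALLOC][20-22 ALLOC][23-47 FREE]
Op 4: b = realloc(b, 2) -> b = 20; heap: [0-19 ALLOC][20-21 ALLOC][22-47 FREE]
Op 5: free(b) -> (freed b); heap: [0-19 ALLOC][20-47 FREE]
Op 6: c = malloc(6) -> c = 20; heap: [0-19 ALLOC][20-25 ALLOC][26-47 FREE]
Op 7: free(a) -> (freed a); heap: [0-19 FREE][20-25 ALLOC][26-47 FREE]
Op 8: free(c) -> (freed c); heap: [0-47 FREE]

Answer: [0-47 FREE]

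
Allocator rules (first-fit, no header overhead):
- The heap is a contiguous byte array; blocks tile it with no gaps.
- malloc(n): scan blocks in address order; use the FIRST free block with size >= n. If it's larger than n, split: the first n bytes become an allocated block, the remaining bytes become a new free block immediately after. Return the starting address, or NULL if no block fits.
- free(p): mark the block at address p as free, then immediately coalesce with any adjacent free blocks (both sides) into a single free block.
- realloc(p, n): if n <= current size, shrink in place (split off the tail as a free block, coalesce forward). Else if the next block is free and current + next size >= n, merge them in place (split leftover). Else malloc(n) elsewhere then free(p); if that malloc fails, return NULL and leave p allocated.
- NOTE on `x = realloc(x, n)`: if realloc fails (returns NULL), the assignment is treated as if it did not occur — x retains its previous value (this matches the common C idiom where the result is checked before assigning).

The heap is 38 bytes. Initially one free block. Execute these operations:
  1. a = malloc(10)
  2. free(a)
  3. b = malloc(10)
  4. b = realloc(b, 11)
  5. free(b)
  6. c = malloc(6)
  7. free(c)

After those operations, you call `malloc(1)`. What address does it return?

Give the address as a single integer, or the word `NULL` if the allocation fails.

Answer: 0

Derivation:
Op 1: a = malloc(10) -> a = 0; heap: [0-9 ALLOC][10-37 FREE]
Op 2: free(a) -> (freed a); heap: [0-37 FREE]
Op 3: b = malloc(10) -> b = 0; heap: [0-9 ALLOC][10-37 FREE]
Op 4: b = realloc(b, 11) -> b = 0; heap: [0-10 ALLOC][11-37 FREE]
Op 5: free(b) -> (freed b); heap: [0-37 FREE]
Op 6: c = malloc(6) -> c = 0; heap: [0-5 ALLOC][6-37 FREE]
Op 7: free(c) -> (freed c); heap: [0-37 FREE]
malloc(1): first-fit scan over [0-37 FREE] -> 0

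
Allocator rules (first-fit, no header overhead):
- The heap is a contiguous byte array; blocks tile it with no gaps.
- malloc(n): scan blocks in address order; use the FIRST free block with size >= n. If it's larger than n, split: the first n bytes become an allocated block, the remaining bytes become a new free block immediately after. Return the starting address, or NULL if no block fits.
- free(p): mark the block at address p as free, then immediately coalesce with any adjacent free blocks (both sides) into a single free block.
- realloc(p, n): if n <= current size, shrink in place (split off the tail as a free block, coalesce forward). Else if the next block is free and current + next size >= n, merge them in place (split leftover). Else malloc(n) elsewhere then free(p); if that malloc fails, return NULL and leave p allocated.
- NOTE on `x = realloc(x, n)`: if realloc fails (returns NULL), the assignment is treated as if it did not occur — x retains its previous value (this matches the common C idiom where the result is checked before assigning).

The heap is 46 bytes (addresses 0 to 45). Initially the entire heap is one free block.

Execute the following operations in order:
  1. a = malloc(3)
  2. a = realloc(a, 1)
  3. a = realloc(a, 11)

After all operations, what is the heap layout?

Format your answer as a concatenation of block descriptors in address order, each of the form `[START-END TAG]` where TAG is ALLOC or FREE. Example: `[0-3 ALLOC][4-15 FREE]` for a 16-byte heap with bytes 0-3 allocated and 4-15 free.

Op 1: a = malloc(3) -> a = 0; heap: [0-2 ALLOC][3-45 FREE]
Op 2: a = realloc(a, 1) -> a = 0; heap: [0-0 ALLOC][1-45 FREE]
Op 3: a = realloc(a, 11) -> a = 0; heap: [0-10 ALLOC][11-45 FREE]

Answer: [0-10 ALLOC][11-45 FREE]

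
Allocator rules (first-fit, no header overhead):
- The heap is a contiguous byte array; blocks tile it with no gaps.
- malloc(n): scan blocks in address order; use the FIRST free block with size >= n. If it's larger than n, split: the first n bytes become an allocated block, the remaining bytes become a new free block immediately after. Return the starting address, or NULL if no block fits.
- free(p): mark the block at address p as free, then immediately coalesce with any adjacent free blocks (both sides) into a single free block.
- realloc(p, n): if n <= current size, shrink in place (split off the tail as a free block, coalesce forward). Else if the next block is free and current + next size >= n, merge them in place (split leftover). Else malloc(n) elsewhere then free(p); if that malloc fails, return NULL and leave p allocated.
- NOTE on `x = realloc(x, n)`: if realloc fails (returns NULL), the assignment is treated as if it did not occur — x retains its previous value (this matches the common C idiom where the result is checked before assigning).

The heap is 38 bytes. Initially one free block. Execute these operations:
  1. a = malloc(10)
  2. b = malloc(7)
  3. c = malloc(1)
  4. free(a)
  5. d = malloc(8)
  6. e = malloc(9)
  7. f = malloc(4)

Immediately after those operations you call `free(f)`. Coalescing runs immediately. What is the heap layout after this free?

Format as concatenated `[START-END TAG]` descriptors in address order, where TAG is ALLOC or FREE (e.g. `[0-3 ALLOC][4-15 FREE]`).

Answer: [0-7 ALLOC][8-9 FREE][10-16 ALLOC][17-17 ALLOC][18-26 ALLOC][27-37 FREE]

Derivation:
Op 1: a = malloc(10) -> a = 0; heap: [0-9 ALLOC][10-37 FREE]
Op 2: b = malloc(7) -> b = 10; heap: [0-9 ALLOC][10-16 ALLOC][17-37 FREE]
Op 3: c = malloc(1) -> c = 17; heap: [0-9 ALLOC][10-16 ALLOC][17-17 ALLOC][18-37 FREE]
Op 4: free(a) -> (freed a); heap: [0-9 FREE][10-16 ALLOC][17-17 ALLOC][18-37 FREE]
Op 5: d = malloc(8) -> d = 0; heap: [0-7 ALLOC][8-9 FREE][10-16 ALLOC][17-17 ALLOC][18-37 FREE]
Op 6: e = malloc(9) -> e = 18; heap: [0-7 ALLOC][8-9 FREE][10-16 ALLOC][17-17 ALLOC][18-26 ALLOC][27-37 FREE]
Op 7: f = malloc(4) -> f = 27; heap: [0-7 ALLOC][8-9 FREE][10-16 ALLOC][17-17 ALLOC][18-26 ALLOC][27-30 ALLOC][31-37 FREE]
free(f): f = 27 -> block [27-30 ALLOC]; mark free, coalesce with adjacent free neighbors -> [0-7 ALLOC][8-9 FREE][10-16 ALLOC][17-17 ALLOC][18-26 ALLOC][27-37 FREE]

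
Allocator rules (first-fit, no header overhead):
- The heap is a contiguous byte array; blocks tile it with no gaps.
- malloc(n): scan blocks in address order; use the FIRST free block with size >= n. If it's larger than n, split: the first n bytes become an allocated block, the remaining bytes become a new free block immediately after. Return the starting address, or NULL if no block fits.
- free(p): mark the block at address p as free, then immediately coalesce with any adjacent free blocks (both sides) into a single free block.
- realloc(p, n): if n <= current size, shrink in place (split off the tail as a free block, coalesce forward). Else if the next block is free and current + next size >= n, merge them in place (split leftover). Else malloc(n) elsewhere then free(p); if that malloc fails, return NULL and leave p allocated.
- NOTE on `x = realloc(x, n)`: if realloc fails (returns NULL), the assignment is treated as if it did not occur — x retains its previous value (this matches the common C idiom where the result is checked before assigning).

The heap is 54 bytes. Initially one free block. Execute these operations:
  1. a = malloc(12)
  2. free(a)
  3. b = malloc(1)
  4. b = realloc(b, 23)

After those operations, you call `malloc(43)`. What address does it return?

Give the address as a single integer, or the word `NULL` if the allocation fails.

Op 1: a = malloc(12) -> a = 0; heap: [0-11 ALLOC][12-53 FREE]
Op 2: free(a) -> (freed a); heap: [0-53 FREE]
Op 3: b = malloc(1) -> b = 0; heap: [0-0 ALLOC][1-53 FREE]
Op 4: b = realloc(b, 23) -> b = 0; heap: [0-22 ALLOC][23-53 FREE]
malloc(43): first-fit scan over [0-22 ALLOC][23-53 FREE] -> NULL

Answer: NULL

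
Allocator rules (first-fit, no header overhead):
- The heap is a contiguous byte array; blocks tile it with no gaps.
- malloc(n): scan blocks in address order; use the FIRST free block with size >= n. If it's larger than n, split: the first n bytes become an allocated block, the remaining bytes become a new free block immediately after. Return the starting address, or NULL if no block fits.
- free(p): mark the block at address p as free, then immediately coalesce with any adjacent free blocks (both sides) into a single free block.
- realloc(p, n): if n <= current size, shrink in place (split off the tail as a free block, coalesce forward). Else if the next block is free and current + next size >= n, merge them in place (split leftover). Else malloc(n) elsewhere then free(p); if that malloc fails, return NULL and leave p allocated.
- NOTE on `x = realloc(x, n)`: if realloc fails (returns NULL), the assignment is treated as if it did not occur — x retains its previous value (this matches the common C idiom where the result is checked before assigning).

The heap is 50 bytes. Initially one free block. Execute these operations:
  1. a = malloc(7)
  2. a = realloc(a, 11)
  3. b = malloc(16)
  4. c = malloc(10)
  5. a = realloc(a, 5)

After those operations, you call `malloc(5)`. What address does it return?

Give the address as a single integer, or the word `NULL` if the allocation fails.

Answer: 5

Derivation:
Op 1: a = malloc(7) -> a = 0; heap: [0-6 ALLOC][7-49 FREE]
Op 2: a = realloc(a, 11) -> a = 0; heap: [0-10 ALLOC][11-49 FREE]
Op 3: b = malloc(16) -> b = 11; heap: [0-10 ALLOC][11-26 ALLOC][27-49 FREE]
Op 4: c = malloc(10) -> c = 27; heap: [0-10 ALLOC][11-26 ALLOC][27-36 ALLOC][37-49 FREE]
Op 5: a = realloc(a, 5) -> a = 0; heap: [0-4 ALLOC][5-10 FREE][11-26 ALLOC][27-36 ALLOC][37-49 FREE]
malloc(5): first-fit scan over [0-4 ALLOC][5-10 FREE][11-26 ALLOC][27-36 ALLOC][37-49 FREE] -> 5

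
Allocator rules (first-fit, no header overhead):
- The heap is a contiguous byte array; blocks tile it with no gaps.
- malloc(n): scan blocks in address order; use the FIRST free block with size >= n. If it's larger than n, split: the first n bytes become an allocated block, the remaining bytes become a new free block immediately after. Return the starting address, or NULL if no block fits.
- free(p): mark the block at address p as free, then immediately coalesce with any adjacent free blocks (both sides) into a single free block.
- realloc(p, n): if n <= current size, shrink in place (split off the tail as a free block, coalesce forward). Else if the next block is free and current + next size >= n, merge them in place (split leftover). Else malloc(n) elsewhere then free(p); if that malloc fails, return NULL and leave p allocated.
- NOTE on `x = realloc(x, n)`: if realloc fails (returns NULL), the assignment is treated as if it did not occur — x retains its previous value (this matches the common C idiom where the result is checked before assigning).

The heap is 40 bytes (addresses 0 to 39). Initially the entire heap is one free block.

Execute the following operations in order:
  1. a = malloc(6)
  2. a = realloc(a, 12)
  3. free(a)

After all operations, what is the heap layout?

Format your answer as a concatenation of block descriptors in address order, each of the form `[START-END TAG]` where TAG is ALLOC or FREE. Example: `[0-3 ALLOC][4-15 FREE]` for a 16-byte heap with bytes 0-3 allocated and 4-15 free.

Answer: [0-39 FREE]

Derivation:
Op 1: a = malloc(6) -> a = 0; heap: [0-5 ALLOC][6-39 FREE]
Op 2: a = realloc(a, 12) -> a = 0; heap: [0-11 ALLOC][12-39 FREE]
Op 3: free(a) -> (freed a); heap: [0-39 FREE]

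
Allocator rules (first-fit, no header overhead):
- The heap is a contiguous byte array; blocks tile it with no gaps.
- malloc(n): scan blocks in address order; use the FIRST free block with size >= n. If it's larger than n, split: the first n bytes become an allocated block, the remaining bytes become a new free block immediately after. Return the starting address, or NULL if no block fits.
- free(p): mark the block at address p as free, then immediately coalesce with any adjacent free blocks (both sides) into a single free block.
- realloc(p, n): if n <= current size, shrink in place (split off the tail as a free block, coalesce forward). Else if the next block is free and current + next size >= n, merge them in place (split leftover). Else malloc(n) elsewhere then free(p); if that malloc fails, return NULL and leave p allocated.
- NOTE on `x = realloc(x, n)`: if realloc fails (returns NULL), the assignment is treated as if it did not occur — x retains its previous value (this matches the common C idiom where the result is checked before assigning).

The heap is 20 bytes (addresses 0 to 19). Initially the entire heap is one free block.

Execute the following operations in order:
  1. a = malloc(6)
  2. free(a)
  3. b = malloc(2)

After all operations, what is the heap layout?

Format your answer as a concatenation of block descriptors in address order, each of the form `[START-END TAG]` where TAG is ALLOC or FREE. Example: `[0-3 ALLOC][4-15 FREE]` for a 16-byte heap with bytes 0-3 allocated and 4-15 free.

Op 1: a = malloc(6) -> a = 0; heap: [0-5 ALLOC][6-19 FREE]
Op 2: free(a) -> (freed a); heap: [0-19 FREE]
Op 3: b = malloc(2) -> b = 0; heap: [0-1 ALLOC][2-19 FREE]

Answer: [0-1 ALLOC][2-19 FREE]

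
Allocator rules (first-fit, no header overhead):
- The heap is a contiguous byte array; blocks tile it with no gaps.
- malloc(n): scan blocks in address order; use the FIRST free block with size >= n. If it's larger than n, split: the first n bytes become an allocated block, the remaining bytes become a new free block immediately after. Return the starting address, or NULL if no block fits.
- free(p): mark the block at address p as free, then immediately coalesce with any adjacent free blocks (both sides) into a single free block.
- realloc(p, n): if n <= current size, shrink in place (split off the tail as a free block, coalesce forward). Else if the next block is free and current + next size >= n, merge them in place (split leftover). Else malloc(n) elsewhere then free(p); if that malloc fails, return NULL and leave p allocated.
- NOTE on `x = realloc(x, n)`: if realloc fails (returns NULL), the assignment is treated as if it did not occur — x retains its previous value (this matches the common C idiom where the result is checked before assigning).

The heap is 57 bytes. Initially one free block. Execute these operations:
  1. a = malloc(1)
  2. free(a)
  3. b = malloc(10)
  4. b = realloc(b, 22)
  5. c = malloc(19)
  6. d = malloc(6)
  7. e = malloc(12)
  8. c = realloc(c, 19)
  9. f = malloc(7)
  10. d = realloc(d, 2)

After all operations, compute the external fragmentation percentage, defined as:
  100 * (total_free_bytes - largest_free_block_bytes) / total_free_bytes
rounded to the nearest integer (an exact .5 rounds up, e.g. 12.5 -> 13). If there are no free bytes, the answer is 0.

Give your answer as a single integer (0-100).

Op 1: a = malloc(1) -> a = 0; heap: [0-0 ALLOC][1-56 FREE]
Op 2: free(a) -> (freed a); heap: [0-56 FREE]
Op 3: b = malloc(10) -> b = 0; heap: [0-9 ALLOC][10-56 FREE]
Op 4: b = realloc(b, 22) -> b = 0; heap: [0-21 ALLOC][22-56 FREE]
Op 5: c = malloc(19) -> c = 22; heap: [0-21 ALLOC][22-40 ALLOC][41-56 FREE]
Op 6: d = malloc(6) -> d = 41; heap: [0-21 ALLOC][22-40 ALLOC][41-46 ALLOC][47-56 FREE]
Op 7: e = malloc(12) -> e = NULL; heap: [0-21 ALLOC][22-40 ALLOC][41-46 ALLOC][47-56 FREE]
Op 8: c = realloc(c, 19) -> c = 22; heap: [0-21 ALLOC][22-40 ALLOC][41-46 ALLOC][47-56 FREE]
Op 9: f = malloc(7) -> f = 47; heap: [0-21 ALLOC][22-40 ALLOC][41-46 ALLOC][47-53 ALLOC][54-56 FREE]
Op 10: d = realloc(d, 2) -> d = 41; heap: [0-21 ALLOC][22-40 ALLOC][41-42 ALLOC][43-46 FREE][47-53 ALLOC][54-56 FREE]
Free blocks: [4 3] total_free=7 largest=4 -> 100*(7-4)/7 = 300/7 ≈ 42.857 -> rounds to 43

Answer: 43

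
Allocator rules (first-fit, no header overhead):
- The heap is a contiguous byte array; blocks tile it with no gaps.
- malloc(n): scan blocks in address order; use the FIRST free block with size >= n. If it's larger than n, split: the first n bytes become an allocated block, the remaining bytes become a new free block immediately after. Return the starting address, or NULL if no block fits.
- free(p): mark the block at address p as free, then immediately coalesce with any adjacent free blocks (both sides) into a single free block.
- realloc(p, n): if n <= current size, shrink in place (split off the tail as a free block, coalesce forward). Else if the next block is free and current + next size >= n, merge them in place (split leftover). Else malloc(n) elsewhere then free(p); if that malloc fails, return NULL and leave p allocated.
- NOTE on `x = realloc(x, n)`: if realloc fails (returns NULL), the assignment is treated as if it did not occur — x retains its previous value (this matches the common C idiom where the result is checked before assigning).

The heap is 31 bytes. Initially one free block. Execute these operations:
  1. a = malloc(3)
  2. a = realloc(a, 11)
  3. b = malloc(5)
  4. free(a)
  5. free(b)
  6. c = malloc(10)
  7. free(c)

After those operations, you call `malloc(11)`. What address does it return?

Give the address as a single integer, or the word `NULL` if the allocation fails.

Answer: 0

Derivation:
Op 1: a = malloc(3) -> a = 0; heap: [0-2 ALLOC][3-30 FREE]
Op 2: a = realloc(a, 11) -> a = 0; heap: [0-10 ALLOC][11-30 FREE]
Op 3: b = malloc(5) -> b = 11; heap: [0-10 ALLOC][11-15 ALLOC][16-30 FREE]
Op 4: free(a) -> (freed a); heap: [0-10 FREE][11-15 ALLOC][16-30 FREE]
Op 5: free(b) -> (freed b); heap: [0-30 FREE]
Op 6: c = malloc(10) -> c = 0; heap: [0-9 ALLOC][10-30 FREE]
Op 7: free(c) -> (freed c); heap: [0-30 FREE]
malloc(11): first-fit scan over [0-30 FREE] -> 0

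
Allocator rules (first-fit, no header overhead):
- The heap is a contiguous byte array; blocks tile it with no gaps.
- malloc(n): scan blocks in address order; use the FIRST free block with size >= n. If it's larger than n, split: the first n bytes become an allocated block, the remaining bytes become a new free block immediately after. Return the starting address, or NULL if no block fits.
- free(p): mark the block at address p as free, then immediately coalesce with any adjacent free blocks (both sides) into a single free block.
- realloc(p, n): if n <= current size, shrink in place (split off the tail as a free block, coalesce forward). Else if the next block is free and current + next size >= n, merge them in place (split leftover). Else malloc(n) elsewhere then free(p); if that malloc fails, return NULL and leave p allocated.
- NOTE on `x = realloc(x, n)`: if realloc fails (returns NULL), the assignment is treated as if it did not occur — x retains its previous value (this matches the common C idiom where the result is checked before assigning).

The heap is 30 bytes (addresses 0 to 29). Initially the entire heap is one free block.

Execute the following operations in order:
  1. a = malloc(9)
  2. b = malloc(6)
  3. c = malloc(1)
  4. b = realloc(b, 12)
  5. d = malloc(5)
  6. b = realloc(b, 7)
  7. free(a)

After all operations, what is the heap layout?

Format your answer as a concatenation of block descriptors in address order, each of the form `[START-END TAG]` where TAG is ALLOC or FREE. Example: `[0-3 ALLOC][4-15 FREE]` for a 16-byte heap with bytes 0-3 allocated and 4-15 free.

Op 1: a = malloc(9) -> a = 0; heap: [0-8 ALLOC][9-29 FREE]
Op 2: b = malloc(6) -> b = 9; heap: [0-8 ALLOC][9-14 ALLOC][15-29 FREE]
Op 3: c = malloc(1) -> c = 15; heap: [0-8 ALLOC][9-14 ALLOC][15-15 ALLOC][16-29 FREE]
Op 4: b = realloc(b, 12) -> b = 16; heap: [0-8 ALLOC][9-14 FREE][15-15 ALLOC][16-27 ALLOC][28-29 FREE]
Op 5: d = malloc(5) -> d = 9; heap: [0-8 ALLOC][9-13 ALLOC][14-14 FREE][15-15 ALLOC][16-27 ALLOC][28-29 FREE]
Op 6: b = realloc(b, 7) -> b = 16; heap: [0-8 ALLOC][9-13 ALLOC][14-14 FREE][15-15 ALLOC][16-22 ALLOC][23-29 FREE]
Op 7: free(a) -> (freed a); heap: [0-8 FREE][9-13 ALLOC][14-14 FREE][15-15 ALLOC][16-22 ALLOC][23-29 FREE]

Answer: [0-8 FREE][9-13 ALLOC][14-14 FREE][15-15 ALLOC][16-22 ALLOC][23-29 FREE]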